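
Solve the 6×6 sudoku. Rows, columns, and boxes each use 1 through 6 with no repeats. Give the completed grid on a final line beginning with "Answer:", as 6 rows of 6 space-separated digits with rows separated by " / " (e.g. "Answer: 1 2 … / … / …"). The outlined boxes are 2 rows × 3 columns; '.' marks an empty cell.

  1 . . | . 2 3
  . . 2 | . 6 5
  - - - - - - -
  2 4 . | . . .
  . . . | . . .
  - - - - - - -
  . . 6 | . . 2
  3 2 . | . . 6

Step 1. [r3c6∈{1}] r3c6 has the single candidate 1 ⇒ r3c6=1.
Step 2. [r1c4∈{4}] r1c4 is down to just 4 ⇒ r1c4=4.
Step 3. [r6c3∈{1,4,5}] 4 has one home in col 3: r6c3, so r6c3=4.
Step 4. [r5c2∈{1,5}] box 5 places 1 nowhere but r5c2. So r5c2=1.
Step 5. [r3c4∈{3,5,6}] 6 has one home in row 3: r3c4. So r3c4=6.
Step 6. [r1c3∈{5}] nothing but 5 survives at r1c3, so r1c3=5.
Step 7. [r4c2∈{3,5,6}] in col 2, 5 fits only at r4c2 ⇒ r4c2=5.
Step 8. [r5c5∈{3,4,5}] in row 5, 4 fits only at r5c5. So r5c5=4.
Step 9. [r4c5∈{3}] r4c5 is down to just 3 ⇒ r4c5=3.
Step 10. [r6c5∈{1,5}] r6c5 is the only open cell in col 5 admitting 1 ⇒ r6c5=1.
Step 11. [r6c4∈{5}] r6c4 has the single candidate 5 ⇒ r6c4=5.
Step 12. [r1c2∈{6}] r1c2 has the single candidate 6. So r1c2=6.
Step 13. [r5c1∈{5}] r5c1's peers cover all but 5. So r5c1=5.
Step 14. [r3c3∈{3}] only 3 remains possible at r3c3, so r3c3=3.
Step 15. [r4c4∈{2}] r4c4 is down to just 2. So r4c4=2.
Step 16. [r2c4∈{1}] r2c4 is down to just 1, so r2c4=1.
Step 17. [r4c3∈{1}] nothing but 1 survives at r4c3 ⇒ r4c3=1.
Step 18. [r5c4∈{3}] r5c4 is down to just 3, so r5c4=3.
Step 19. [r3c5∈{5}] r3c5 is down to just 5, so r3c5=5.
Step 20. [r2c2∈{3}] nothing but 3 survives at r2c2. So r2c2=3.
Step 21. [r2c1∈{4}] r2c1's peers cover all but 4. So r2c1=4.
Step 22. [r4c6∈{4}] nothing but 4 survives at r4c6. So r4c6=4.
Step 23. [r4c1∈{6}] nothing but 6 survives at r4c1. So r4c1=6.

Answer: 1 6 5 4 2 3 / 4 3 2 1 6 5 / 2 4 3 6 5 1 / 6 5 1 2 3 4 / 5 1 6 3 4 2 / 3 2 4 5 1 6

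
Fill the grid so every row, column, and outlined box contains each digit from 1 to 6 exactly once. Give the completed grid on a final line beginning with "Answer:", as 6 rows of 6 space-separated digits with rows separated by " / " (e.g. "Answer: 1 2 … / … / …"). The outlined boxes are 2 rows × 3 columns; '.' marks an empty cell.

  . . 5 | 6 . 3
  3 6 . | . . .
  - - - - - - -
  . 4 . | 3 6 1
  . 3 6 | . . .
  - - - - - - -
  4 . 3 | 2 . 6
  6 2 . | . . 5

Step 1. [r1c5∈{1,2,4}] in row 1, 4 fits only at r1c5. So r1c5=4.
Step 2. [r5c5∈{1}] nothing but 1 survives at r5c5 ⇒ r5c5=1.
Step 3. [r1c1∈{1,2}] across row 1, 2 lands solely at r1c1, so r1c1=2.
Step 4. [r2c4∈{1,5}] col 4 places 1 nowhere but r2c4. So r2c4=1.
Step 5. [r4c4∈{4,5}] col 4 places 5 nowhere but r4c4, so r4c4=5.
Step 6. [r4c5∈{2}] nothing but 2 survives at r4c5, so r4c5=2.
Step 7. [r6c4∈{4}] r6c4's peers cover all but 4. So r6c4=4.
Step 8. [r2c3∈{4}] r2c3 has the single candidate 4, so r2c3=4.
Step 9. [r1c2∈{1}] only 1 remains possible at r1c2. So r1c2=1.
Step 10. [r4c6∈{4}] r4c6 has the single candidate 4, so r4c6=4.
Step 11. [r3c3∈{2}] only 2 remains possible at r3c3, so r3c3=2.
Step 12. [r2c5∈{5}] r2c5 has the single candidate 5 ⇒ r2c5=5.
Step 13. [r3c1∈{5}] r3c1's peers cover all but 5. So r3c1=5.
Step 14. [r4c1∈{1}] r4c1 has the single candidate 1. So r4c1=1.
Step 15. [r6c5∈{3}] r6c5 has the single candidate 3, so r6c5=3.
Step 16. [r6c3∈{1}] nothing but 1 survives at r6c3 ⇒ r6c3=1.
Step 17. [r2c6∈{2}] nothing but 2 survives at r2c6, so r2c6=2.
Step 18. [r5c2∈{5}] r5c2 is down to just 5, so r5c2=5.

Answer: 2 1 5 6 4 3 / 3 6 4 1 5 2 / 5 4 2 3 6 1 / 1 3 6 5 2 4 / 4 5 3 2 1 6 / 6 2 1 4 3 5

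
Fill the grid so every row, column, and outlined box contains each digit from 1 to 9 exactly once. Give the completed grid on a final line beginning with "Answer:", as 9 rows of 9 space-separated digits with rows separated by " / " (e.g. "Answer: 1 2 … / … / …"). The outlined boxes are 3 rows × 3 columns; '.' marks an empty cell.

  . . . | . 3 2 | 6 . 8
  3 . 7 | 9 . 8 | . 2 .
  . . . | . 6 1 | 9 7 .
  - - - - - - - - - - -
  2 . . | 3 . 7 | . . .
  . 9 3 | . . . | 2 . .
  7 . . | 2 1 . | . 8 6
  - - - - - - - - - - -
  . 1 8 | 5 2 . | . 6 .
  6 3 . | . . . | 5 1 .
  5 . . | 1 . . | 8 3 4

Step 1. [r3c4∈{4}] nothing but 4 survives at r3c4. So r3c4=4.
Step 2. [r6c6∈{4,5,9}] r6c6 is the only open cell in row 6 admitting 9 ⇒ r6c6=9.
Step 3. [r5c6∈{4,5,6}] col 6 places 5 nowhere but r5c6 ⇒ r5c6=5.
Step 4. [r5c8∈{4}] r5c8 has the single candidate 4, so r5c8=4.
Step 5. [r1c8∈{5}] r1c8 is down to just 5, so r1c8=5.
Step 6. [r1c2∈{4}] nothing but 4 survives at r1c2 ⇒ r1c2=4.
Step 7. [r6c2∈{5}] r6c2's peers cover all but 5, so r6c2=5.
Step 8. [r4c7∈{1}] r4c7 has the single candidate 1 ⇒ r4c7=1.
Step 9. [r5c5∈{8}] nothing but 8 survives at r5c5, so r5c5=8.
Step 10. [r7c1∈{4,9}] in col 1, 4 fits only at r7c1 ⇒ r7c1=4.
Step 11. [r8c9∈{2,7,9}] 2 has one home in col 9: r8c9, so r8c9=2.
Step 12. [r8c3∈{9}] r8c3's peers cover all but 9 ⇒ r8c3=9.
Step 13. [r4c3∈{4,6}] col 3 places 6 nowhere but r4c3 ⇒ r4c3=6.
Step 14. [r9c3∈{2}] r9c3 has the single candidate 2, so r9c3=2.
Step 15. [r7c9∈{7,9}] 9 has one home in row 7: r7c9. So r7c9=9.
Step 16. [r8c4∈{7,8}] 8 has one home in row 8: r8c4 ⇒ r8c4=8.
Step 17. [r8c5∈{4,7}] in row 8, 7 fits only at r8c5, so r8c5=7.
Step 18. [r5c1∈{1}] r5c1 has the single candidate 1, so r5c1=1.
Step 19. [r3c2∈{2,8}] row 3 places 2 nowhere but r3c2. So r3c2=2.
Step 20. [r4c9∈{5}] r4c9 is down to just 5 ⇒ r4c9=5.
Step 21. [r4c2∈{8}] only 8 remains possible at r4c2, so r4c2=8.
Step 22. [r3c9∈{3}] r3c9's peers cover all but 3. So r3c9=3.
Step 23. [r6c7∈{3}] nothing but 3 survives at r6c7. So r6c7=3.
Step 24. [r2c7∈{4}] r2c7 is down to just 4, so r2c7=4.
Step 25. [r9c5∈{9}] r9c5 is down to just 9 ⇒ r9c5=9.
Step 26. [r4c5∈{4}] r4c5's peers cover all but 4. So r4c5=4.
Step 27. [r3c3∈{5}] r3c3 is down to just 5. So r3c3=5.
Step 28. [r5c4∈{6}] only 6 remains possible at r5c4, so r5c4=6.
Step 29. [r6c3∈{4}] only 4 remains possible at r6c3 ⇒ r6c3=4.
Step 30. [r8c6∈{4}] r8c6's peers cover all but 4 ⇒ r8c6=4.
Step 31. [r3c1∈{8}] r3c1 is down to just 8 ⇒ r3c1=8.
Step 32. [r1c1∈{9}] r1c1 has the single candidate 9 ⇒ r1c1=9.
Step 33. [r4c8∈{9}] nothing but 9 survives at r4c8 ⇒ r4c8=9.
Step 34. [r7c7∈{7}] nothing but 7 survives at r7c7, so r7c7=7.
Step 35. [r2c9∈{1}] r2c9's peers cover all but 1. So r2c9=1.
Step 36. [r1c3∈{1}] r1c3's peers cover all but 1 ⇒ r1c3=1.
Step 37. [r2c2∈{6}] only 6 remains possible at r2c2, so r2c2=6.
Step 38. [r2c5∈{5}] only 5 remains possible at r2c5. So r2c5=5.
Step 39. [r9c2∈{7}] nothing but 7 survives at r9c2. So r9c2=7.
Step 40. [r1c4∈{7}] nothing but 7 survives at r1c4. So r1c4=7.
Step 41. [r7c6∈{3}] nothing but 3 survives at r7c6. So r7c6=3.
Step 42. [r9c6∈{6}] r9c6 is down to just 6, so r9c6=6.
Step 43. [r5c9∈{7}] only 7 remains possible at r5c9, so r5c9=7.

Answer: 9 4 1 7 3 2 6 5 8 / 3 6 7 9 5 8 4 2 1 / 8 2 5 4 6 1 9 7 3 / 2 8 6 3 4 7 1 9 5 / 1 9 3 6 8 5 2 4 7 / 7 5 4 2 1 9 3 8 6 / 4 1 8 5 2 3 7 6 9 / 6 3 9 8 7 4 5 1 2 / 5 7 2 1 9 6 8 3 4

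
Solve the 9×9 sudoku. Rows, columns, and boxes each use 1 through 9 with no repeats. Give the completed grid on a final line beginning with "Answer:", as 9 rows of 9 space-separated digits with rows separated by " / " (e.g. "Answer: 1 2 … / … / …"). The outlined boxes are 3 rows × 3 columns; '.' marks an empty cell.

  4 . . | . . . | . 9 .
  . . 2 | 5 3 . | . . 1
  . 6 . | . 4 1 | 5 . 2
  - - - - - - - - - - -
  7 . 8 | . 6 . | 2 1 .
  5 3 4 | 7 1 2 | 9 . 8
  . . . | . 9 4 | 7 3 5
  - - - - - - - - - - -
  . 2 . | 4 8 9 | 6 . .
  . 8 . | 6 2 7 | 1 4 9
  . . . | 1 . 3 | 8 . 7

Step 1. [r7c3∈{1,3,5,7}] 7 has one home in row 7: r7c3 ⇒ r7c3=7.
Step 2. [r8c3∈{3,5}] row 8 places 5 nowhere but r8c3, so r8c3=5.
Step 3. [r6c2∈{1}] nothing but 1 survives at r6c2 ⇒ r6c2=1.
Step 4. [r3c4∈{8,9}] r3c4 is the only open cell in col 4 admitting 9. So r3c4=9.
Step 5. [r9c3∈{6,9}] r9c3 is the only open cell in col 3 admitting 9, so r9c3=9.
Step 6. [r1c9∈{3,6}] r1c9 is the only open cell in col 9 admitting 6. So r1c9=6.
Step 7. [r1c6∈{8}] r1c6's peers cover all but 8, so r1c6=8.
Step 8. [r3c8∈{7,8}] across row 3, 7 lands solely at r3c8 ⇒ r3c8=7.
Step 9. [r2c1∈{8,9}] col 1 places 9 nowhere but r2c1 ⇒ r2c1=9.
Step 10. [r8c1∈{3}] only 3 remains possible at r8c1. So r8c1=3.
Step 11. [r1c3∈{1,3}] in row 1, 1 fits only at r1c3, so r1c3=1.
Step 12. [r1c2∈{5,7}] 5 has one home in row 1: r1c2. So r1c2=5.
Step 13. [r6c3∈{6}] nothing but 6 survives at r6c3. So r6c3=6.
Step 14. [r9c8∈{2,5}] 2 has one home in row 9: r9c8, so r9c8=2.
Step 15. [r3c3∈{3}] r3c3 has the single candidate 3. So r3c3=3.
Step 16. [r4c4∈{3}] r4c4's peers cover all but 3. So r4c4=3.
Step 17. [r3c1∈{8}] r3c1 is down to just 8, so r3c1=8.
Step 18. [r7c8∈{5}] r7c8 has the single candidate 5. So r7c8=5.
Step 19. [r9c5∈{5}] r9c5's peers cover all but 5 ⇒ r9c5=5.
Step 20. [r2c6∈{6}] only 6 remains possible at r2c6, so r2c6=6.
Step 21. [r6c4∈{8}] r6c4 is down to just 8, so r6c4=8.
Step 22. [r1c7∈{3}] r1c7 is down to just 3. So r1c7=3.
Step 23. [r1c5∈{7}] r1c5 is down to just 7. So r1c5=7.
Step 24. [r1c4∈{2}] only 2 remains possible at r1c4. So r1c4=2.
Step 25. [r4c2∈{9}] r4c2's peers cover all but 9 ⇒ r4c2=9.
Step 26. [r7c9∈{3}] only 3 remains possible at r7c9. So r7c9=3.
Step 27. [r4c9∈{4}] r4c9's peers cover all but 4. So r4c9=4.
Step 28. [r9c1∈{6}] only 6 remains possible at r9c1 ⇒ r9c1=6.
Step 29. [r5c8∈{6}] r5c8 has the single candidate 6 ⇒ r5c8=6.
Step 30. [r2c8∈{8}] r2c8 has the single candidate 8, so r2c8=8.
Step 31. [r7c1∈{1}] nothing but 1 survives at r7c1. So r7c1=1.
Step 32. [r2c7∈{4}] r2c7 is down to just 4, so r2c7=4.
Step 33. [r2c2∈{7}] r2c2's peers cover all but 7, so r2c2=7.
Step 34. [r4c6∈{5}] only 5 remains possible at r4c6, so r4c6=5.
Step 35. [r6c1∈{2}] r6c1 has the single candidate 2, so r6c1=2.
Step 36. [r9c2∈{4}] r9c2 has the single candidate 4. So r9c2=4.

Answer: 4 5 1 2 7 8 3 9 6 / 9 7 2 5 3 6 4 8 1 / 8 6 3 9 4 1 5 7 2 / 7 9 8 3 6 5 2 1 4 / 5 3 4 7 1 2 9 6 8 / 2 1 6 8 9 4 7 3 5 / 1 2 7 4 8 9 6 5 3 / 3 8 5 6 2 7 1 4 9 / 6 4 9 1 5 3 8 2 7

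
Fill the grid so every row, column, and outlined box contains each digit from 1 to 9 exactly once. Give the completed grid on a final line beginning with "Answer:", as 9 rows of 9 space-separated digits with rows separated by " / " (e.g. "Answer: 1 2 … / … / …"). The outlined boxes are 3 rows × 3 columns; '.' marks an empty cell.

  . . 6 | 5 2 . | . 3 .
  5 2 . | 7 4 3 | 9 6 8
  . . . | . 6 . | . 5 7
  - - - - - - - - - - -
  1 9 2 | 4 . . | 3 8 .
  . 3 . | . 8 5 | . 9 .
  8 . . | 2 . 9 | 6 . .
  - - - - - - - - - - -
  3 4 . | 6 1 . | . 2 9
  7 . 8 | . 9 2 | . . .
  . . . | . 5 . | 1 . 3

Step 1. [r1c9∈{1,4}] across box 3, 1 lands solely at r1c9 ⇒ r1c9=1.
Step 2. [r1c6∈{8}] only 8 remains possible at r1c6. So r1c6=8.
Step 3. [r8c8∈{4}] r8c8's peers cover all but 4 ⇒ r8c8=4.
Step 4. [r1c1∈{4,9}] across row 1, 9 lands solely at r1c1 ⇒ r1c1=9.
Step 5. [r9c8∈{7}] r9c8's peers cover all but 7. So r9c8=7.
Step 6. [r8c2∈{1,5,6}] 1 has one home in row 8: r8c2 ⇒ r8c2=1.
Step 7. [r5c7∈{2,4,7}] across col 7, 7 lands solely at r5c7. So r5c7=7.
Step 8. [r5c3∈{4}] r5c3's peers cover all but 4 ⇒ r5c3=4.
Step 9. [r6c2∈{5,7}] 5 has one home in col 2: r6c2. So r6c2=5.
Step 10. [r3c6∈{1}] r3c6 is down to just 1, so r3c6=1.
Step 11. [r4c5∈{7}] r4c5's peers cover all but 7. So r4c5=7.
Step 12. [r8c7∈{5}] r8c7's peers cover all but 5 ⇒ r8c7=5.
Step 13. [r9c2∈{6}] r9c2 has the single candidate 6. So r9c2=6.
Step 14. [r1c7∈{4}] only 4 remains possible at r1c7, so r1c7=4.
Step 15. [r7c7∈{8}] nothing but 8 survives at r7c7. So r7c7=8.
Step 16. [r8c4∈{3}] nothing but 3 survives at r8c4. So r8c4=3.
Step 17. [r3c2∈{8}] only 8 remains possible at r3c2, so r3c2=8.
Step 18. [r5c4∈{1}] r5c4 has the single candidate 1. So r5c4=1.
Step 19. [r6c5∈{3}] nothing but 3 survives at r6c5. So r6c5=3.
Step 20. [r9c3∈{9}] nothing but 9 survives at r9c3, so r9c3=9.
Step 21. [r1c2∈{7}] nothing but 7 survives at r1c2 ⇒ r1c2=7.
Step 22. [r5c9∈{2}] only 2 remains possible at r5c9. So r5c9=2.
Step 23. [r9c4∈{8}] r9c4's peers cover all but 8, so r9c4=8.
Step 24. [r6c3∈{7}] nothing but 7 survives at r6c3, so r6c3=7.
Step 25. [r6c9∈{4}] r6c9's peers cover all but 4. So r6c9=4.
Step 26. [r3c7∈{2}] r3c7 is down to just 2. So r3c7=2.
Step 27. [r2c3∈{1}] r2c3's peers cover all but 1. So r2c3=1.
Step 28. [r9c1∈{2}] only 2 remains possible at r9c1, so r9c1=2.
Step 29. [r5c1∈{6}] r5c1 is down to just 6, so r5c1=6.
Step 30. [r3c4∈{9}] nothing but 9 survives at r3c4 ⇒ r3c4=9.
Step 31. [r7c3∈{5}] only 5 remains possible at r7c3, so r7c3=5.
Step 32. [r3c3∈{3}] r3c3 is down to just 3. So r3c3=3.
Step 33. [r7c6∈{7}] nothing but 7 survives at r7c6, so r7c6=7.
Step 34. [r8c9∈{6}] r8c9's peers cover all but 6 ⇒ r8c9=6.
Step 35. [r9c6∈{4}] nothing but 4 survives at r9c6 ⇒ r9c6=4.
Step 36. [r4c9∈{5}] only 5 remains possible at r4c9 ⇒ r4c9=5.
Step 37. [r3c1∈{4}] r3c1's peers cover all but 4, so r3c1=4.
Step 38. [r6c8∈{1}] r6c8 is down to just 1, so r6c8=1.
Step 39. [r4c6∈{6}] nothing but 6 survives at r4c6, so r4c6=6.

Answer: 9 7 6 5 2 8 4 3 1 / 5 2 1 7 4 3 9 6 8 / 4 8 3 9 6 1 2 5 7 / 1 9 2 4 7 6 3 8 5 / 6 3 4 1 8 5 7 9 2 / 8 5 7 2 3 9 6 1 4 / 3 4 5 6 1 7 8 2 9 / 7 1 8 3 9 2 5 4 6 / 2 6 9 8 5 4 1 7 3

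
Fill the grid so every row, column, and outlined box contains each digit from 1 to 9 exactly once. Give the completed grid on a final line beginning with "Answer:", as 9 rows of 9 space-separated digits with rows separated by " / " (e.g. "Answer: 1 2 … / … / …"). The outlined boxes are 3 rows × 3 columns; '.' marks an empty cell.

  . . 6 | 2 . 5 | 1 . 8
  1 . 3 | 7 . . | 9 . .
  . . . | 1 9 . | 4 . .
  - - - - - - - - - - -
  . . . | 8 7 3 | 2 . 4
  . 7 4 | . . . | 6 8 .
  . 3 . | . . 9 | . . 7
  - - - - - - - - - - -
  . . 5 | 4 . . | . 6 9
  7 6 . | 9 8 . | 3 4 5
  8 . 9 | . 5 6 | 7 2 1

Step 1. [r6c5∈{1,2,4,6}] in row 6, 4 fits only at r6c5, so r6c5=4.
Step 2. [r5c1∈{2,5,9}] r5c1 is the only open cell in row 5 admitting 9. So r5c1=9.
Step 3. [r6c7∈{5}] nothing but 5 survives at r6c7, so r6c7=5.
Step 4. [r4c3∈{1}] r4c3's peers cover all but 1. So r4c3=1.
Step 5. [r8c3∈{2}] r8c3's peers cover all but 2 ⇒ r8c3=2.
Step 6. [r3c6∈{8}] nothing but 8 survives at r3c6, so r3c6=8.
Step 7. [r3c9∈{2,3,6}] r3c9 is the only open cell in row 3 admitting 6. So r3c9=6.
Step 8. [r2c2∈{2,4,5,8}] across row 2, 8 lands solely at r2c2. So r2c2=8.
Step 9. [r3c8∈{3,5,7}] in row 3, 3 fits only at r3c8 ⇒ r3c8=3.
Step 10. [r8c6∈{1}] only 1 remains possible at r8c6 ⇒ r8c6=1.
Step 11. [r4c1∈{5,6}] r4c1 is the only open cell in row 4 admitting 6, so r4c1=6.
Step 12. [r3c2∈{2,5}] in col 2, 2 fits only at r3c2. So r3c2=2.
Step 13. [r5c6∈{2}] r5c6 has the single candidate 2. So r5c6=2.
Step 14. [r9c4∈{3}] only 3 remains possible at r9c4, so r9c4=3.
Step 15. [r1c1∈{4}] r1c1 has the single candidate 4. So r1c1=4.
Step 16. [r1c8∈{7}] r1c8's peers cover all but 7. So r1c8=7.
Step 17. [r9c2∈{4}] r9c2 is down to just 4 ⇒ r9c2=4.
Step 18. [r1c5∈{3}] r1c5 has the single candidate 3, so r1c5=3.
Step 19. [r3c1∈{5}] only 5 remains possible at r3c1, so r3c1=5.
Step 20. [r1c2∈{9}] r1c2 is down to just 9. So r1c2=9.
Step 21. [r2c9∈{2}] r2c9 has the single candidate 2 ⇒ r2c9=2.
Step 22. [r2c6∈{4}] r2c6 is down to just 4. So r2c6=4.
Step 23. [r5c5∈{1}] nothing but 1 survives at r5c5, so r5c5=1.
Step 24. [r3c3∈{7}] r3c3's peers cover all but 7 ⇒ r3c3=7.
Step 25. [r6c8∈{1}] r6c8 has the single candidate 1, so r6c8=1.
Step 26. [r4c2∈{5}] only 5 remains possible at r4c2, so r4c2=5.
Step 27. [r7c6∈{7}] nothing but 7 survives at r7c6, so r7c6=7.
Step 28. [r7c5∈{2}] r7c5 has the single candidate 2 ⇒ r7c5=2.
Step 29. [r4c8∈{9}] only 9 remains possible at r4c8 ⇒ r4c8=9.
Step 30. [r6c4∈{6}] r6c4 has the single candidate 6 ⇒ r6c4=6.
Step 31. [r6c1∈{2}] only 2 remains possible at r6c1. So r6c1=2.
Step 32. [r2c8∈{5}] r2c8's peers cover all but 5, so r2c8=5.
Step 33. [r7c7∈{8}] only 8 remains possible at r7c7, so r7c7=8.
Step 34. [r5c4∈{5}] only 5 remains possible at r5c4, so r5c4=5.
Step 35. [r7c2∈{1}] r7c2 has the single candidate 1. So r7c2=1.
Step 36. [r2c5∈{6}] only 6 remains possible at r2c5 ⇒ r2c5=6.
Step 37. [r6c3∈{8}] only 8 remains possible at r6c3. So r6c3=8.
Step 38. [r7c1∈{3}] r7c1's peers cover all but 3 ⇒ r7c1=3.
Step 39. [r5c9∈{3}] only 3 remains possible at r5c9. So r5c9=3.

Answer: 4 9 6 2 3 5 1 7 8 / 1 8 3 7 6 4 9 5 2 / 5 2 7 1 9 8 4 3 6 / 6 5 1 8 7 3 2 9 4 / 9 7 4 5 1 2 6 8 3 / 2 3 8 6 4 9 5 1 7 / 3 1 5 4 2 7 8 6 9 / 7 6 2 9 8 1 3 4 5 / 8 4 9 3 5 6 7 2 1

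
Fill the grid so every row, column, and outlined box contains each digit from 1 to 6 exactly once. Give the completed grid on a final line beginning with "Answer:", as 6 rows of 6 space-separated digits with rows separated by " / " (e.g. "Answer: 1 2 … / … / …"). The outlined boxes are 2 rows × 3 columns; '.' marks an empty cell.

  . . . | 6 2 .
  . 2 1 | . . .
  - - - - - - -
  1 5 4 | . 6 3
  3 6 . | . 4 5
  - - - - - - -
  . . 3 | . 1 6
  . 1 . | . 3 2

Step 1. [r5c2∈{4}] nothing but 4 survives at r5c2, so r5c2=4.
Step 2. [r1c3∈{5}] r1c3 has the single candidate 5 ⇒ r1c3=5.
Step 3. [r2c6∈{4}] r2c6 has the single candidate 4, so r2c6=4.
Step 4. [r5c4∈{5}] r5c4 has the single candidate 5. So r5c4=5.
Step 5. [r3c4∈{2}] r3c4 is down to just 2 ⇒ r3c4=2.
Step 6. [r6c3∈{6}] r6c3 has the single candidate 6, so r6c3=6.
Step 7. [r1c1∈{4}] only 4 remains possible at r1c1, so r1c1=4.
Step 8. [r4c4∈{1}] r4c4 is down to just 1, so r4c4=1.
Step 9. [r1c2∈{3}] only 3 remains possible at r1c2, so r1c2=3.
Step 10. [r2c4∈{3}] r2c4's peers cover all but 3 ⇒ r2c4=3.
Step 11. [r2c5∈{5}] nothing but 5 survives at r2c5. So r2c5=5.
Step 12. [r4c3∈{2}] r4c3 is down to just 2, so r4c3=2.
Step 13. [r6c1∈{5}] r6c1's peers cover all but 5 ⇒ r6c1=5.
Step 14. [r2c1∈{6}] r2c1 has the single candidate 6. So r2c1=6.
Step 15. [r1c6∈{1}] only 1 remains possible at r1c6, so r1c6=1.
Step 16. [r5c1∈{2}] only 2 remains possible at r5c1, so r5c1=2.
Step 17. [r6c4∈{4}] nothing but 4 survives at r6c4. So r6c4=4.

Answer: 4 3 5 6 2 1 / 6 2 1 3 5 4 / 1 5 4 2 6 3 / 3 6 2 1 4 5 / 2 4 3 5 1 6 / 5 1 6 4 3 2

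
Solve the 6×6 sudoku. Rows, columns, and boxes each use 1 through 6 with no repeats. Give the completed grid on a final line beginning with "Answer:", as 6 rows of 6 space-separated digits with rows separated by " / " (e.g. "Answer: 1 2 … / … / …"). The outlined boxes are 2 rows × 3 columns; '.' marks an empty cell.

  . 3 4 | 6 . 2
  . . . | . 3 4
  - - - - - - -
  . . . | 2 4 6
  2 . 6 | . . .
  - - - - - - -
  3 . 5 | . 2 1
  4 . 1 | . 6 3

Step 1. [r2c1∈{1,5,6}] in col 1, 6 fits only at r2c1. So r2c1=6.
Step 2. [r4c6∈{5}] r4c6 has the single candidate 5. So r4c6=5.
Step 3. [r4c5∈{1}] only 1 remains possible at r4c5. So r4c5=1.
Step 4. [r1c1∈{1,5}] 1 has one home in row 1: r1c1, so r1c1=1.
Step 5. [r2c2∈{2,5}] 5 has one home in box 1: r2c2, so r2c2=5.
Step 6. [r2c3∈{2}] r2c3's peers cover all but 2 ⇒ r2c3=2.
Step 7. [r1c5∈{5}] r1c5's peers cover all but 5 ⇒ r1c5=5.
Step 8. [r4c4∈{3}] r4c4's peers cover all but 3. So r4c4=3.
Step 9. [r3c1∈{5}] r3c1 is down to just 5, so r3c1=5.
Step 10. [r3c3∈{3}] r3c3 is down to just 3 ⇒ r3c3=3.
Step 11. [r6c4∈{5}] only 5 remains possible at r6c4 ⇒ r6c4=5.
Step 12. [r5c2∈{6}] r5c2 has the single candidate 6 ⇒ r5c2=6.
Step 13. [r5c4∈{4}] r5c4 has the single candidate 4. So r5c4=4.
Step 14. [r6c2∈{2}] r6c2 has the single candidate 2 ⇒ r6c2=2.
Step 15. [r3c2∈{1}] r3c2's peers cover all but 1 ⇒ r3c2=1.
Step 16. [r4c2∈{4}] nothing but 4 survives at r4c2, so r4c2=4.
Step 17. [r2c4∈{1}] r2c4 has the single candidate 1. So r2c4=1.

Answer: 1 3 4 6 5 2 / 6 5 2 1 3 4 / 5 1 3 2 4 6 / 2 4 6 3 1 5 / 3 6 5 4 2 1 / 4 2 1 5 6 3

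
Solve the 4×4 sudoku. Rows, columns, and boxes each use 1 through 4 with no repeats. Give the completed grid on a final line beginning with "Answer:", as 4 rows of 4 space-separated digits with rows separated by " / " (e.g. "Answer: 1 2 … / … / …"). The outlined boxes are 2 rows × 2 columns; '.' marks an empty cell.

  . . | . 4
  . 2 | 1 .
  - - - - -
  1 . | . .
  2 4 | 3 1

Step 1. [r1c1∈{3}] only 3 remains possible at r1c1. So r1c1=3.
Step 2. [r3c3∈{2,4}] across row 3, 4 lands solely at r3c3 ⇒ r3c3=4.
Step 3. [r2c4∈{3}] r2c4's peers cover all but 3, so r2c4=3.
Step 4. [r1c3∈{2}] only 2 remains possible at r1c3, so r1c3=2.
Step 5. [r1c2∈{1}] r1c2's peers cover all but 1. So r1c2=1.
Step 6. [r3c2∈{3}] nothing but 3 survives at r3c2 ⇒ r3c2=3.
Step 7. [r2c1∈{4}] r2c1's peers cover all but 4, so r2c1=4.
Step 8. [r3c4∈{2}] only 2 remains possible at r3c4 ⇒ r3c4=2.

Answer: 3 1 2 4 / 4 2 1 3 / 1 3 4 2 / 2 4 3 1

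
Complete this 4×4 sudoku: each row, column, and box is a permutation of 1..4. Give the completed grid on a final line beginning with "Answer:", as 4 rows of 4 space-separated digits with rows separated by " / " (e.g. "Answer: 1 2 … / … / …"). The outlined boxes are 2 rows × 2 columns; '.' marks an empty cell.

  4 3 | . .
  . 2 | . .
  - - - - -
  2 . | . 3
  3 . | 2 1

Step 1. [r3c3∈{4}] r3c3 is down to just 4 ⇒ r3c3=4.
Step 2. [r2c1∈{1}] r2c1 has the single candidate 1 ⇒ r2c1=1.
Step 3. [r1c3∈{1}] only 1 remains possible at r1c3, so r1c3=1.
Step 4. [r4c2∈{4}] only 4 remains possible at r4c2. So r4c2=4.
Step 5. [r3c2∈{1}] only 1 remains possible at r3c2. So r3c2=1.
Step 6. [r1c4∈{2}] r1c4 has the single candidate 2 ⇒ r1c4=2.
Step 7. [r2c4∈{4}] nothing but 4 survives at r2c4 ⇒ r2c4=4.
Step 8. [r2c3∈{3}] nothing but 3 survives at r2c3 ⇒ r2c3=3.

Answer: 4 3 1 2 / 1 2 3 4 / 2 1 4 3 / 3 4 2 1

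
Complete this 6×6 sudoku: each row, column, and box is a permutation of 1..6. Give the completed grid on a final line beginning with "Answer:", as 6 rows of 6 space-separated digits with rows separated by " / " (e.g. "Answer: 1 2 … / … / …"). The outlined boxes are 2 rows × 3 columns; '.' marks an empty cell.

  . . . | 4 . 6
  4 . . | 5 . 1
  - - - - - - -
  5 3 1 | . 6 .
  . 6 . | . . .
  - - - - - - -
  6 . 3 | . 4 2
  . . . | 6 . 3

Step 1. [r2c2∈{2}] r2c2 is down to just 2, so r2c2=2.
Step 2. [r5c2∈{1,5}] 5 has one home in row 5: r5c2, so r5c2=5.
Step 3. [r4c1∈{2}] only 2 remains possible at r4c1 ⇒ r4c1=2.
Step 4. [r6c1∈{1}] r6c1 has the single candidate 1. So r6c1=1.
Step 5. [r4c5∈{1,3,5}] 1 has one home in col 5: r4c5, so r4c5=1.
Step 6. [r4c3∈{4}] r4c3 has the single candidate 4, so r4c3=4.
Step 7. [r2c5∈{3}] r2c5 is down to just 3 ⇒ r2c5=3.
Step 8. [r1c3∈{5}] nothing but 5 survives at r1c3 ⇒ r1c3=5.
Step 9. [r6c5∈{5}] nothing but 5 survives at r6c5. So r6c5=5.
Step 10. [r1c2∈{1}] only 1 remains possible at r1c2, so r1c2=1.
Step 11. [r6c3∈{2}] r6c3's peers cover all but 2, so r6c3=2.
Step 12. [r4c6∈{5}] only 5 remains possible at r4c6, so r4c6=5.
Step 13. [r3c6∈{4}] nothing but 4 survives at r3c6. So r3c6=4.
Step 14. [r1c1∈{3}] r1c1 is down to just 3. So r1c1=3.
Step 15. [r6c2∈{4}] r6c2 is down to just 4. So r6c2=4.
Step 16. [r4c4∈{3}] r4c4 is down to just 3, so r4c4=3.
Step 17. [r2c3∈{6}] r2c3's peers cover all but 6, so r2c3=6.
Step 18. [r1c5∈{2}] r1c5 is down to just 2, so r1c5=2.
Step 19. [r5c4∈{1}] r5c4's peers cover all but 1. So r5c4=1.
Step 20. [r3c4∈{2}] r3c4 is down to just 2. So r3c4=2.

Answer: 3 1 5 4 2 6 / 4 2 6 5 3 1 / 5 3 1 2 6 4 / 2 6 4 3 1 5 / 6 5 3 1 4 2 / 1 4 2 6 5 3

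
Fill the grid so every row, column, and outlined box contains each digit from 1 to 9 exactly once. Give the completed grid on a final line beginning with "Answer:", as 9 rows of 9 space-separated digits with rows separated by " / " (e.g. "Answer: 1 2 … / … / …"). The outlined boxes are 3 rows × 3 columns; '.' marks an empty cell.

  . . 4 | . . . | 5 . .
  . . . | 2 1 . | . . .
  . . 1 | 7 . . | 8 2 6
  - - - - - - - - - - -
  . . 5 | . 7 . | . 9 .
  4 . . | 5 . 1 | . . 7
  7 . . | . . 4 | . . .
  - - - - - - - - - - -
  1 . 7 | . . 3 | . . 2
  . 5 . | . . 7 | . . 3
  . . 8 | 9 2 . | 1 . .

Step 1. [r2c7∈{3,4,7,9}] r2c7 is the only open cell in col 7 admitting 7. So r2c7=7.
Step 2. [r3c5∈{3,4,5,9}] 4 has one home in row 3: r3c5 ⇒ r3c5=4.
Step 3. [r1c2∈{2,3,6,7,8,9}] r1c2 is the only open cell in row 1 admitting 7 ⇒ r1c2=7.
Step 4. [r1c1∈{2,3,6,8,9}] r1c1 is the only open cell in row 1 admitting 2. So r1c1=2.
Step 5. [r8c3∈{2,6,9}] r8c3 is the only open cell in row 8 admitting 2, so r8c3=2.
Step 6. [r4c6∈{2,6,8}] in col 6, 2 fits only at r4c6, so r4c6=2.
Step 7. [r7c5∈{5,6,8}] 5 has one home in col 5: r7c5. So r7c5=5.
Step 8. [r9c6∈{6}] r9c6's peers cover all but 6. So r9c6=6.
Step 9. [r8c5∈{8}] nothing but 8 survives at r8c5. So r8c5=8.
Step 10. [r7c4∈{4}] nothing but 4 survives at r7c4 ⇒ r7c4=4.
Step 11. [r9c1∈{3}] only 3 remains possible at r9c1. So r9c1=3.
Step 12. [r3c2∈{3,9}] r3c2 is the only open cell in row 3 admitting 3. So r3c2=3.
Step 13. [r2c8∈{3,4}] r2c8 is the only open cell in row 2 admitting 3, so r2c8=3.
Step 14. [r7c8∈{6,8}] in row 7, 8 fits only at r7c8, so r7c8=8.
Step 15. [r5c8∈{6}] nothing but 6 survives at r5c8, so r5c8=6.
Step 16. [r5c2∈{2,8,9}] 8 has one home in row 5: r5c2. So r5c2=8.
Step 17. [r4c1∈{6}] r4c1 is down to just 6 ⇒ r4c1=6.
Step 18. [r8c1∈{9}] only 9 remains possible at r8c1, so r8c1=9.
Step 19. [r3c6∈{5,9}] in row 3, 9 fits only at r3c6. So r3c6=9.
Step 20. [r8c8∈{4}] only 4 remains possible at r8c8 ⇒ r8c8=4.
Step 21. [r6c2∈{1,2,9}] 2 has one home in col 2: r6c2, so r6c2=2.
Step 22. [r6c7∈{3}] r6c7's peers cover all but 3. So r6c7=3.
Step 23. [r4c4∈{3,8}] r4c4 is the only open cell in row 4 admitting 3. So r4c4=3.
Step 24. [r6c3∈{9}] r6c3's peers cover all but 9, so r6c3=9.
Step 25. [r4c9∈{1,4,8}] r4c9 is the only open cell in row 4 admitting 8, so r4c9=8.
Step 26. [r1c6∈{8}] nothing but 8 survives at r1c6 ⇒ r1c6=8.
Step 27. [r9c9∈{5}] nothing but 5 survives at r9c9, so r9c9=5.
Step 28. [r2c2∈{6,9}] r2c2 is the only open cell in col 2 admitting 9. So r2c2=9.
Step 29. [r6c5∈{6}] r6c5 has the single candidate 6, so r6c5=6.
Step 30. [r1c8∈{1}] only 1 remains possible at r1c8 ⇒ r1c8=1.
Step 31. [r3c1∈{5}] r3c1 is down to just 5, so r3c1=5.
Step 32. [r8c7∈{6}] only 6 remains possible at r8c7 ⇒ r8c7=6.
Step 33. [r1c4∈{6}] r1c4 has the single candidate 6, so r1c4=6.
Step 34. [r2c6∈{5}] r2c6 has the single candidate 5. So r2c6=5.
Step 35. [r5c7∈{2}] only 2 remains possible at r5c7. So r5c7=2.
Step 36. [r9c8∈{7}] r9c8 has the single candidate 7, so r9c8=7.
Step 37. [r6c8∈{5}] only 5 remains possible at r6c8 ⇒ r6c8=5.
Step 38. [r2c1∈{8}] r2c1 is down to just 8 ⇒ r2c1=8.
Step 39. [r2c3∈{6}] r2c3's peers cover all but 6, so r2c3=6.
Step 40. [r1c5∈{3}] only 3 remains possible at r1c5 ⇒ r1c5=3.
Step 41. [r7c7∈{9}] r7c7 has the single candidate 9, so r7c7=9.
Step 42. [r1c9∈{9}] r1c9 is down to just 9 ⇒ r1c9=9.
Step 43. [r5c3∈{3}] r5c3 is down to just 3 ⇒ r5c3=3.
Step 44. [r8c4∈{1}] r8c4 is down to just 1. So r8c4=1.
Step 45. [r2c9∈{4}] r2c9 has the single candidate 4 ⇒ r2c9=4.
Step 46. [r6c9∈{1}] r6c9 is down to just 1. So r6c9=1.
Step 47. [r4c7∈{4}] r4c7's peers cover all but 4 ⇒ r4c7=4.
Step 48. [r5c5∈{9}] nothing but 9 survives at r5c5 ⇒ r5c5=9.
Step 49. [r6c4∈{8}] only 8 remains possible at r6c4 ⇒ r6c4=8.
Step 50. [r9c2∈{4}] only 4 remains possible at r9c2 ⇒ r9c2=4.
Step 51. [r4c2∈{1}] r4c2 is down to just 1 ⇒ r4c2=1.
Step 52. [r7c2∈{6}] nothing but 6 survives at r7c2. So r7c2=6.

Answer: 2 7 4 6 3 8 5 1 9 / 8 9 6 2 1 5 7 3 4 / 5 3 1 7 4 9 8 2 6 / 6 1 5 3 7 2 4 9 8 / 4 8 3 5 9 1 2 6 7 / 7 2 9 8 6 4 3 5 1 / 1 6 7 4 5 3 9 8 2 / 9 5 2 1 8 7 6 4 3 / 3 4 8 9 2 6 1 7 5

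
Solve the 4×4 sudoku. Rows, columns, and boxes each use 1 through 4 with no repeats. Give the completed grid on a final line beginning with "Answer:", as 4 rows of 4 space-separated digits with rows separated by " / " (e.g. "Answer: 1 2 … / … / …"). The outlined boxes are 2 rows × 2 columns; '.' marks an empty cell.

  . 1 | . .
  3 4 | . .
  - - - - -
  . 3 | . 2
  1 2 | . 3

Step 1. [r4c3∈{4}] nothing but 4 survives at r4c3. So r4c3=4.
Step 2. [r2c3∈{1,2}] 2 has one home in row 2: r2c3 ⇒ r2c3=2.
Step 3. [r3c1∈{4}] only 4 remains possible at r3c1. So r3c1=4.
Step 4. [r1c1∈{2}] nothing but 2 survives at r1c1 ⇒ r1c1=2.
Step 5. [r3c3∈{1}] nothing but 1 survives at r3c3, so r3c3=1.
Step 6. [r1c3∈{3}] r1c3 has the single candidate 3, so r1c3=3.
Step 7. [r2c4∈{1}] nothing but 1 survives at r2c4. So r2c4=1.
Step 8. [r1c4∈{4}] only 4 remains possible at r1c4 ⇒ r1c4=4.

Answer: 2 1 3 4 / 3 4 2 1 / 4 3 1 2 / 1 2 4 3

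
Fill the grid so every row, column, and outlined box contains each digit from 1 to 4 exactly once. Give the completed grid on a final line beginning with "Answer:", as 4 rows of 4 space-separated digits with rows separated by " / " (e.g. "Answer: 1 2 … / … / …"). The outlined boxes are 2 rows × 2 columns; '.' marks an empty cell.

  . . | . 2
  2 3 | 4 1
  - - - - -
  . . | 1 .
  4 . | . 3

Step 1. [r4c2∈{1,2}] in row 4, 1 fits only at r4c2, so r4c2=1.
Step 2. [r3c2∈{2}] only 2 remains possible at r3c2, so r3c2=2.
Step 3. [r3c4∈{4}] only 4 remains possible at r3c4, so r3c4=4.
Step 4. [r4c3∈{2}] r4c3's peers cover all but 2. So r4c3=2.
Step 5. [r3c1∈{3}] r3c1 is down to just 3, so r3c1=3.
Step 6. [r1c3∈{3}] only 3 remains possible at r1c3, so r1c3=3.
Step 7. [r1c1∈{1}] r1c1 is down to just 1 ⇒ r1c1=1.
Step 8. [r1c2∈{4}] r1c2's peers cover all but 4 ⇒ r1c2=4.

Answer: 1 4 3 2 / 2 3 4 1 / 3 2 1 4 / 4 1 2 3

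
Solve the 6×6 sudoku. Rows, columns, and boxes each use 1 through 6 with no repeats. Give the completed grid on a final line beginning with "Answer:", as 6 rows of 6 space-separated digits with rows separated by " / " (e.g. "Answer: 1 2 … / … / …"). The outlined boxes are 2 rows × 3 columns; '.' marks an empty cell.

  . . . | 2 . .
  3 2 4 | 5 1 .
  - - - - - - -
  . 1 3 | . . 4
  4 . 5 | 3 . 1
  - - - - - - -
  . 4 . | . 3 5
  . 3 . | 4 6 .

Step 1. [r3c1∈{2,6}] in box 3, 2 fits only at r3c1 ⇒ r3c1=2.
Step 2. [r5c3∈{1,2,6}] across row 5, 2 lands solely at r5c3 ⇒ r5c3=2.
Step 3. [r1c3∈{1,6}] r1c3 is the only open cell in col 3 admitting 6 ⇒ r1c3=6.
Step 4. [r1c1∈{1,5}] across row 1, 1 lands solely at r1c1 ⇒ r1c1=1.
Step 5. [r4c5∈{2}] r4c5 is down to just 2. So r4c5=2.
Step 6. [r3c4∈{6}] r3c4 is down to just 6. So r3c4=6.
Step 7. [r4c2∈{6}] r4c2's peers cover all but 6 ⇒ r4c2=6.
Step 8. [r1c5∈{4}] r1c5 has the single candidate 4 ⇒ r1c5=4.
Step 9. [r2c6∈{6}] r2c6 has the single candidate 6 ⇒ r2c6=6.
Step 10. [r6c3∈{1}] only 1 remains possible at r6c3, so r6c3=1.
Step 11. [r1c2∈{5}] nothing but 5 survives at r1c2 ⇒ r1c2=5.
Step 12. [r5c4∈{1}] r5c4's peers cover all but 1. So r5c4=1.
Step 13. [r1c6∈{3}] only 3 remains possible at r1c6 ⇒ r1c6=3.
Step 14. [r6c1∈{5}] only 5 remains possible at r6c1. So r6c1=5.
Step 15. [r5c1∈{6}] only 6 remains possible at r5c1. So r5c1=6.
Step 16. [r6c6∈{2}] only 2 remains possible at r6c6, so r6c6=2.
Step 17. [r3c5∈{5}] nothing but 5 survives at r3c5, so r3c5=5.

Answer: 1 5 6 2 4 3 / 3 2 4 5 1 6 / 2 1 3 6 5 4 / 4 6 5 3 2 1 / 6 4 2 1 3 5 / 5 3 1 4 6 2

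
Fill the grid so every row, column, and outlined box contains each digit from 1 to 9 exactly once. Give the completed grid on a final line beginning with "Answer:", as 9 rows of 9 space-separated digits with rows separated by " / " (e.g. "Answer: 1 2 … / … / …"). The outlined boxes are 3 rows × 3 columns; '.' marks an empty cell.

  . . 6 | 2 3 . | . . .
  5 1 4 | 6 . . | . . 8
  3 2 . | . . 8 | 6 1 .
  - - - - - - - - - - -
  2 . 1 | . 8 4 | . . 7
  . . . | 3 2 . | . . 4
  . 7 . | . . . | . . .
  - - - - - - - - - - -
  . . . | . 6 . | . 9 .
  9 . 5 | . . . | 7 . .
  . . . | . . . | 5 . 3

Step 1. [r5c6∈{1,5,6,7,9}] in row 5, 7 fits only at r5c6 ⇒ r5c6=7.
Step 2. [r2c6∈{9}] r2c6's peers cover all but 9. So r2c6=9.
Step 3. [r1c6∈{1,5}] across row 1, 1 lands solely at r1c6 ⇒ r1c6=1.
Step 4. [r5c7∈{1,8,9}] 1 has one home in row 5: r5c7 ⇒ r5c7=1.
Step 5. [r2c5∈{7}] r2c5 has the single candidate 7. So r2c5=7.
Step 6. [r6c6∈{5,6}] across col 6, 6 lands solely at r6c6. So r6c6=6.
Step 7. [r8c9∈{1,2,6}] across col 9, 6 lands solely at r8c9 ⇒ r8c9=6.
Step 8. [r9c6∈{2}] only 2 remains possible at r9c6, so r9c6=2.
Step 9. [r8c8∈{2,4,8}] row 8 places 2 nowhere but r8c8. So r8c8=2.
Step 10. [r3c3∈{7,9}] row 3 places 7 nowhere but r3c3 ⇒ r3c3=7.
Step 11. [r9c3∈{8}] nothing but 8 survives at r9c3 ⇒ r9c3=8.
Step 12. [r9c8∈{4}] only 4 remains possible at r9c8, so r9c8=4.
Step 13. [r1c2∈{8,9}] in box 1, 9 fits only at r1c2, so r1c2=9.
Step 14. [r5c2∈{5,6,8}] 8 has one home in col 2: r5c2 ⇒ r5c2=8.
Step 15. [r5c8∈{5,6}] row 5 places 5 nowhere but r5c8. So r5c8=5.
Step 16. [r4c2∈{3,5,6}] in col 2, 5 fits only at r4c2, so r4c2=5.
Step 17. [r6c3∈{3,9}] box 4 places 3 nowhere but r6c3 ⇒ r6c3=3.
Step 18. [r4c4∈{9}] r4c4 is down to just 9, so r4c4=9.
Step 19. [r8c4∈{1,4,8}] row 8 places 8 nowhere but r8c4 ⇒ r8c4=8.
Step 20. [r8c5∈{1,4}] r8c5 is the only open cell in row 8 admitting 1 ⇒ r8c5=1.
Step 21. [r7c4∈{4,5,7}] 4 has one home in box 8: r7c4, so r7c4=4.
Step 22. [r3c4∈{5}] r3c4 has the single candidate 5 ⇒ r3c4=5.
Step 23. [r6c7∈{2,8,9}] r6c7 is the only open cell in col 7 admitting 9, so r6c7=9.
Step 24. [r9c1∈{1,6,7}] row 9 places 1 nowhere but r9c1. So r9c1=1.
Step 25. [r7c2∈{3}] r7c2 has the single candidate 3, so r7c2=3.
Step 26. [r2c8∈{3}] r2c8 is down to just 3 ⇒ r2c8=3.
Step 27. [r3c5∈{4}] only 4 remains possible at r3c5 ⇒ r3c5=4.
Step 28. [r7c7∈{8}] r7c7 is down to just 8 ⇒ r7c7=8.
Step 29. [r8c2∈{4}] r8c2's peers cover all but 4, so r8c2=4.
Step 30. [r6c1∈{4}] only 4 remains possible at r6c1. So r6c1=4.
Step 31. [r5c3∈{9}] only 9 remains possible at r5c3, so r5c3=9.
Step 32. [r7c1∈{7}] only 7 remains possible at r7c1, so r7c1=7.
Step 33. [r9c4∈{7}] r9c4 is down to just 7 ⇒ r9c4=7.
Step 34. [r5c1∈{6}] nothing but 6 survives at r5c1. So r5c1=6.
Step 35. [r4c7∈{3}] r4c7 is down to just 3 ⇒ r4c7=3.
Step 36. [r4c8∈{6}] r4c8 has the single candidate 6. So r4c8=6.
Step 37. [r6c9∈{2}] r6c9 has the single candidate 2. So r6c9=2.
Step 38. [r9c5∈{9}] nothing but 9 survives at r9c5, so r9c5=9.
Step 39. [r1c1∈{8}] r1c1's peers cover all but 8. So r1c1=8.
Step 40. [r1c7∈{4}] nothing but 4 survives at r1c7, so r1c7=4.
Step 41. [r2c7∈{2}] r2c7's peers cover all but 2, so r2c7=2.
Step 42. [r1c8∈{7}] r1c8's peers cover all but 7. So r1c8=7.
Step 43. [r7c3∈{2}] r7c3 has the single candidate 2. So r7c3=2.
Step 44. [r8c6∈{3}] r8c6 has the single candidate 3, so r8c6=3.
Step 45. [r7c6∈{5}] only 5 remains possible at r7c6 ⇒ r7c6=5.
Step 46. [r3c9∈{9}] only 9 remains possible at r3c9 ⇒ r3c9=9.
Step 47. [r9c2∈{6}] r9c2's peers cover all but 6. So r9c2=6.
Step 48. [r6c4∈{1}] r6c4 is down to just 1 ⇒ r6c4=1.
Step 49. [r6c8∈{8}] r6c8 has the single candidate 8, so r6c8=8.
Step 50. [r6c5∈{5}] r6c5 is down to just 5. So r6c5=5.
Step 51. [r7c9∈{1}] r7c9 has the single candidate 1 ⇒ r7c9=1.
Step 52. [r1c9∈{5}] r1c9's peers cover all but 5. So r1c9=5.

Answer: 8 9 6 2 3 1 4 7 5 / 5 1 4 6 7 9 2 3 8 / 3 2 7 5 4 8 6 1 9 / 2 5 1 9 8 4 3 6 7 / 6 8 9 3 2 7 1 5 4 / 4 7 3 1 5 6 9 8 2 / 7 3 2 4 6 5 8 9 1 / 9 4 5 8 1 3 7 2 6 / 1 6 8 7 9 2 5 4 3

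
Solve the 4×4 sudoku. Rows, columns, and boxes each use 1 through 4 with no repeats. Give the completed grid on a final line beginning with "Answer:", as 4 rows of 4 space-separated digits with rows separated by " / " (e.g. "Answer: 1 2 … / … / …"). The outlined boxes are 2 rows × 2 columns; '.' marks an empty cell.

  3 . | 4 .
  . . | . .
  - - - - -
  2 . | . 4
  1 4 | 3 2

Step 1. [r1c4∈{1}] r1c4 has the single candidate 1. So r1c4=1.
Step 2. [r2c2∈{1,2}] across row 2, 1 lands solely at r2c2 ⇒ r2c2=1.
Step 3. [r2c3∈{2}] r2c3 is down to just 2. So r2c3=2.
Step 4. [r1c2∈{2}] r1c2 is down to just 2, so r1c2=2.
Step 5. [r2c4∈{3}] r2c4 has the single candidate 3. So r2c4=3.
Step 6. [r3c3∈{1}] r3c3's peers cover all but 1, so r3c3=1.
Step 7. [r3c2∈{3}] r3c2's peers cover all but 3 ⇒ r3c2=3.
Step 8. [r2c1∈{4}] r2c1 has the single candidate 4, so r2c1=4.

Answer: 3 2 4 1 / 4 1 2 3 / 2 3 1 4 / 1 4 3 2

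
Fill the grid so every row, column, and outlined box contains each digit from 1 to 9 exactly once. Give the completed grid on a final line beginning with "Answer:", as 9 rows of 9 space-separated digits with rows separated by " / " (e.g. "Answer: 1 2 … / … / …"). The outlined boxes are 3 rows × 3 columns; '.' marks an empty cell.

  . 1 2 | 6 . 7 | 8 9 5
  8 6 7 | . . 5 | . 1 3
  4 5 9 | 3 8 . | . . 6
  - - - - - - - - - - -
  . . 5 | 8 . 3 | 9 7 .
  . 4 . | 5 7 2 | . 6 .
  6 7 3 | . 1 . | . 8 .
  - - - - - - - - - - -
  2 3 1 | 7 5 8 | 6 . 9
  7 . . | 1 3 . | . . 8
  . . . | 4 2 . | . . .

Step 1. [r6c7∈{2,4,5}] row 6 places 5 nowhere but r6c7 ⇒ r6c7=5.
Step 2. [r5c9∈{1}] r5c9 has the single candidate 1 ⇒ r5c9=1.
Step 3. [r8c3∈{4,6}] across col 3, 4 lands solely at r8c3. So r8c3=4.
Step 4. [r8c2∈{9}] r8c2's peers cover all but 9, so r8c2=9.
Step 5. [r8c7∈{2}] only 2 remains possible at r8c7. So r8c7=2.
Step 6. [r6c6∈{4,9}] across col 6, 4 lands solely at r6c6 ⇒ r6c6=4.
Step 7. [r9c8∈{3,5}] r9c8 is the only open cell in col 8 admitting 3 ⇒ r9c8=3.
Step 8. [r2c5∈{4,9}] in col 5, 9 fits only at r2c5 ⇒ r2c5=9.
Step 9. [r9c3∈{6,8}] 6 has one home in col 3: r9c3, so r9c3=6.
Step 10. [r9c9∈{7}] r9c9 is down to just 7, so r9c9=7.
Step 11. [r6c9∈{2}] r6c9's peers cover all but 2. So r6c9=2.
Step 12. [r5c7∈{3}] r5c7's peers cover all but 3. So r5c7=3.
Step 13. [r2c4∈{2}] nothing but 2 survives at r2c4. So r2c4=2.
Step 14. [r9c2∈{8}] only 8 remains possible at r9c2 ⇒ r9c2=8.
Step 15. [r6c4∈{9}] r6c4 has the single candidate 9. So r6c4=9.
Step 16. [r3c8∈{2}] only 2 remains possible at r3c8. So r3c8=2.
Step 17. [r8c6∈{6}] r8c6 is down to just 6. So r8c6=6.
Step 18. [r4c9∈{4}] nothing but 4 survives at r4c9 ⇒ r4c9=4.
Step 19. [r4c2∈{2}] nothing but 2 survives at r4c2 ⇒ r4c2=2.
Step 20. [r1c1∈{3}] r1c1 is down to just 3 ⇒ r1c1=3.
Step 21. [r9c1∈{5}] only 5 remains possible at r9c1 ⇒ r9c1=5.
Step 22. [r2c7∈{4}] r2c7's peers cover all but 4, so r2c7=4.
Step 23. [r5c3∈{8}] nothing but 8 survives at r5c3, so r5c3=8.
Step 24. [r4c1∈{1}] nothing but 1 survives at r4c1, so r4c1=1.
Step 25. [r1c5∈{4}] nothing but 4 survives at r1c5, so r1c5=4.
Step 26. [r5c1∈{9}] r5c1 has the single candidate 9 ⇒ r5c1=9.
Step 27. [r8c8∈{5}] nothing but 5 survives at r8c8, so r8c8=5.
Step 28. [r9c6∈{9}] r9c6 is down to just 9 ⇒ r9c6=9.
Step 29. [r4c5∈{6}] only 6 remains possible at r4c5 ⇒ r4c5=6.
Step 30. [r9c7∈{1}] only 1 remains possible at r9c7, so r9c7=1.
Step 31. [r3c6∈{1}] r3c6 is down to just 1, so r3c6=1.
Step 32. [r3c7∈{7}] r3c7 has the single candidate 7, so r3c7=7.
Step 33. [r7c8∈{4}] r7c8 is down to just 4 ⇒ r7c8=4.

Answer: 3 1 2 6 4 7 8 9 5 / 8 6 7 2 9 5 4 1 3 / 4 5 9 3 8 1 7 2 6 / 1 2 5 8 6 3 9 7 4 / 9 4 8 5 7 2 3 6 1 / 6 7 3 9 1 4 5 8 2 / 2 3 1 7 5 8 6 4 9 / 7 9 4 1 3 6 2 5 8 / 5 8 6 4 2 9 1 3 7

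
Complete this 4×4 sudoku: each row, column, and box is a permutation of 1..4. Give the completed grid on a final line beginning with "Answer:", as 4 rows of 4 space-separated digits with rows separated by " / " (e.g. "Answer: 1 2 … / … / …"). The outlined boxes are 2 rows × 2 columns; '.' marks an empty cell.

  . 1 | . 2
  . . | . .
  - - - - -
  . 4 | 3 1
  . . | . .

Step 1. [r1c3∈{4}] nothing but 4 survives at r1c3 ⇒ r1c3=4.
Step 2. [r3c1∈{2}] r3c1 has the single candidate 2. So r3c1=2.
Step 3. [r1c1∈{3}] r1c1's peers cover all but 3. So r1c1=3.
Step 4. [r4c1∈{1}] only 1 remains possible at r4c1. So r4c1=1.
Step 5. [r4c2∈{3}] r4c2 is down to just 3, so r4c2=3.
Step 6. [r2c3∈{1}] only 1 remains possible at r2c3 ⇒ r2c3=1.
Step 7. [r2c4∈{3}] only 3 remains possible at r2c4, so r2c4=3.
Step 8. [r2c1∈{4}] r2c1 has the single candidate 4 ⇒ r2c1=4.
Step 9. [r4c3∈{2}] nothing but 2 survives at r4c3. So r4c3=2.
Step 10. [r2c2∈{2}] nothing but 2 survives at r2c2 ⇒ r2c2=2.
Step 11. [r4c4∈{4}] r4c4 is down to just 4, so r4c4=4.

Answer: 3 1 4 2 / 4 2 1 3 / 2 4 3 1 / 1 3 2 4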